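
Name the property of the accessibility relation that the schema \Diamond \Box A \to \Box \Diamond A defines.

convergence: \forall x \forall y \forall z (Rxy \wedge Rxz \to \exists w (Ryw \wedge Rzw))

Suppose ◇□A→□◇A is valid. Take Rxy, Rxz and set V(A)={w : Ryw}. Then □A at y so ◇□A at x, so □◇A at x, so ◇A at z, giving w with Rzw and Ryw.
Conversely, any frame satisfying \forall x \forall y \forall z (Rxy \wedge Rxz \to \exists w (Ryw \wedge Rzw)) validates the schema.
Frame condition: \forall x \forall y \forall z (Rxy \wedge Rxz \to \exists w (Ryw \wedge Rzw)).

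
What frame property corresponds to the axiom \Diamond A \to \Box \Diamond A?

The Euclidean property

Suppose ◇A→□◇A is valid. Take Rxy, Rxz and set V(A)={y}. Then ◇A at x, so □◇A at x, so ◇A at z, so some w with Rzw has A; w=y, i.e. Rzy. By symmetry of the argument, Ryz.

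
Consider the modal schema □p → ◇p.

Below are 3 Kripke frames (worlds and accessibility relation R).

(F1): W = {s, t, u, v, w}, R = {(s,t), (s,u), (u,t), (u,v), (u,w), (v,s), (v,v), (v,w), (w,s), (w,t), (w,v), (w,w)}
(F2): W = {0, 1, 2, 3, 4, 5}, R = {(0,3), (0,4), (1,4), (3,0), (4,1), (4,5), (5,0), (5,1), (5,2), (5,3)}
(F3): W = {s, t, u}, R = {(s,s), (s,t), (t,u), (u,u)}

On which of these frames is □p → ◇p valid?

This is the axiom for seriality; its first-order frame correspondent is ∀x ∃y Rxy.
(F1): fails — world t has no successor.
(F2): fails — world 2 has no successor.
(F3): satisfies the condition.
Valid on: (F3).

(F3)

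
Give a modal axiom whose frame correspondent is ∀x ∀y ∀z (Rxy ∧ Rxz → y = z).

This is partial functionality; the standard corresponding axiom is CD: ◇q → □q.
Suppose ◇q→□q is valid. Take Rxy, Rxz and set V(q)={y}. Then ◇q at x, so □q at x, so q at z, i.e. z=y.

◇q → □q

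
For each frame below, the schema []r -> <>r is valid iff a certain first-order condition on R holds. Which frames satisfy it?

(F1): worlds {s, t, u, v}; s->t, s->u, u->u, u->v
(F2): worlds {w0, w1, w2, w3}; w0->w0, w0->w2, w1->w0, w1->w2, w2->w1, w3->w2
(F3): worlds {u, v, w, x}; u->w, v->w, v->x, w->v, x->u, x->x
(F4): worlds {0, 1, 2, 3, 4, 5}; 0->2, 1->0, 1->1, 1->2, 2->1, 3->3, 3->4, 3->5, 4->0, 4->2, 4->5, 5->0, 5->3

Frame correspondent (Sahlqvist): forall x exists y Rxy — i.e. seriality.
(F1): fails — world t has no successor.
(F2): ✓.
(F3): ✓.
(F4): ✓.

(F2), (F3), (F4)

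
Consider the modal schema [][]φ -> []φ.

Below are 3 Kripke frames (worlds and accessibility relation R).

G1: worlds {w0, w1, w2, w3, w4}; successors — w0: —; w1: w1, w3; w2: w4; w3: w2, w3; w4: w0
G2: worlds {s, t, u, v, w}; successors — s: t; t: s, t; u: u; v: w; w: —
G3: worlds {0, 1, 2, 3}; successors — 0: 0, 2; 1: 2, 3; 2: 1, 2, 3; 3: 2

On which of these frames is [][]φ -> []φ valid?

G3

The schema corresponds to density: forall x forall y (Rxy -> exists z (Rxz & Rzy)).
G1: fails — Rw2w4 but no z with Rw2z and Rzw4.
G2: fails — Rvw but no z with Rvz and Rzw.
G3: ✓.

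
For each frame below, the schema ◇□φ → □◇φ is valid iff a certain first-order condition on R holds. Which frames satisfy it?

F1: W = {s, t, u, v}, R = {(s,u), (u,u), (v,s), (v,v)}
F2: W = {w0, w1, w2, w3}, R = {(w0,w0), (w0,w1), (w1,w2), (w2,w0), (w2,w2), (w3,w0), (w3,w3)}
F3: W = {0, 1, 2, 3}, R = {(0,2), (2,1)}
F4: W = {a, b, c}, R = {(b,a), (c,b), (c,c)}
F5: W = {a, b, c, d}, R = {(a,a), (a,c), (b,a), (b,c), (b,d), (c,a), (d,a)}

F5

Frame correspondent (Sahlqvist): ∀x ∀y ∀z (Rxy ∧ Rxz → ∃w (Ryw ∧ Rzw)) — i.e. convergence.
F1: fails — Rvs and Rvv but s and v have no common successor.
F2: fails — Rw0w1 and Rw0w0 but w1 and w0 have no common successor.
F3: fails — R21 and R21 but 1 and 1 have no common successor.
F4: fails — Rba and Rba but a and a have no common successor.
F5: satisfies the condition.
Valid on: F5.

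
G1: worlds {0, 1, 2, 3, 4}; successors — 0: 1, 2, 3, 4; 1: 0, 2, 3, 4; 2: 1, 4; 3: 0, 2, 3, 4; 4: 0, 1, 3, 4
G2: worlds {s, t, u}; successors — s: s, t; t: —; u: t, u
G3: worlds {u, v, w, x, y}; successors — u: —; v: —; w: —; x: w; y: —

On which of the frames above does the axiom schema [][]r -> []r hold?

This is the axiom for density; its first-order frame correspondent is forall x forall y (Rxy -> exists z (Rxz & Rzy)).
G1: holds.
G2: holds.
G3: fails — Rxw but no z with Rxz and Rzw.
Valid on: G1, G2.

G1, G2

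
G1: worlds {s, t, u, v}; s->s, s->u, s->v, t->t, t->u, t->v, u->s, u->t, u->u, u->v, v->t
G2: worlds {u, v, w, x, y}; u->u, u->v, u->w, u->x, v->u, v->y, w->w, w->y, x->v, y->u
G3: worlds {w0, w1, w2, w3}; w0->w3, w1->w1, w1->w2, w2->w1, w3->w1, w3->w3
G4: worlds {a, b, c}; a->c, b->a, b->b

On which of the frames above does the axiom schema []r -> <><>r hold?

This is the axiom for a generalized confluence (Geach) condition; its first-order frame correspondent is forall x exists w (xRw & x R^2 w).
G1: satisfies the condition.
G2: fails — at x but no t with xRt and xR²t.
G3: satisfies the condition.
G4: fails — at a but no w with aRw and aR²w.

G1, G3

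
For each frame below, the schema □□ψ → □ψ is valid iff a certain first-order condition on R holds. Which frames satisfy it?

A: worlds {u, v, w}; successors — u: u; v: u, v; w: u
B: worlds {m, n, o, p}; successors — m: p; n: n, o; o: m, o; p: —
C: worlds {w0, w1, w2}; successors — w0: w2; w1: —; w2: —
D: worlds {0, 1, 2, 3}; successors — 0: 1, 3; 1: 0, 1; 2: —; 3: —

The schema corresponds to density: ∀x ∀y (Rxy → ∃z (Rxz ∧ Rzy)).
A: condition met.
B: fails — Rmp but no z with Rmz and Rzp.
C: fails — Rw0w2 but no z with Rw0z and Rzw2.
D: fails — R03 but no z with R0z and Rz3.

A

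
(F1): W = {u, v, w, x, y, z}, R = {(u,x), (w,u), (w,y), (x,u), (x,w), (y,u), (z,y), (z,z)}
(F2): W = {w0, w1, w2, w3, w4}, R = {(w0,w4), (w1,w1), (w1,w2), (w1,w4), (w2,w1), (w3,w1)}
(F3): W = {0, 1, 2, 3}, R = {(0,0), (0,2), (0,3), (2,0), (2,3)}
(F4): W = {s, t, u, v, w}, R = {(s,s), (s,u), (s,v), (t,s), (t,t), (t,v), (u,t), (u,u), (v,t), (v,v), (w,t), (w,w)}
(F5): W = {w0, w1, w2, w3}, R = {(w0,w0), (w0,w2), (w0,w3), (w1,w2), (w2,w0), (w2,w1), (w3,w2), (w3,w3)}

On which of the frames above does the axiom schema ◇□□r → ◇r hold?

(F4), (F5)

Frame correspondent (Sahlqvist): ∀x ∀y (xRy → ∃w (yR²w ∧ xRw)) — i.e. a generalized confluence (Geach) condition.
(F1): fails — wRy but no t with yR²t and wRt.
(F2): fails — w0Rw4 but no w with w4R²w and w0Rw.
(F3): fails — 0R3 but no w with 3R²w and 0Rw.
(F4): satisfies the condition.
(F5): satisfies the condition.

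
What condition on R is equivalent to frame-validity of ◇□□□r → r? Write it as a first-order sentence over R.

This is a Sahlqvist (Geach-type) schema ◇^1□^3r → □^0◇^0r.
Minimal-valuation argument: fix x; take any y with xR^1y and any z with xR^0z. Set V(r) to the set of worlds R-reachable from y in exactly 3 steps. Then □^3r holds at y, so the antecedent holds at x; validity forces ◇^0r at z, giving a w with zR^0w and yR^3w.
First-order correspondent: ∀x ∀y (xRy → ∃w (yR³w ∧ x = w)).

∀x ∀y (xRy → ∃w (yR³w ∧ x = w))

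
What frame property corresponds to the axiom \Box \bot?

This schema is the Ver axiom.
Its frame correspondent is emptiness of R — \forall x \forall y \neg Rxy.

emptiness of R: \forall x \forall y \neg Rxy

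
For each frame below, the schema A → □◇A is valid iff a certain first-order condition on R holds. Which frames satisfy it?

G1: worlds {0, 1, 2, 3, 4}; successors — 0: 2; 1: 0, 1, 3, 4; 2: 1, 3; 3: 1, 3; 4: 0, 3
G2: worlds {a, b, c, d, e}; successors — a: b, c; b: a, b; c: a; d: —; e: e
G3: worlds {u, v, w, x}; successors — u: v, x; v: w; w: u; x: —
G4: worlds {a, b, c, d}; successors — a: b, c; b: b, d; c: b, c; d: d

G2

The schema corresponds to symmetry: ∀x ∀y (Rxy → Ryx).
G1: fails — R10 but not R01.
G2: satisfies the condition.
G3: fails — Ruv but not Rvu.
G4: fails — Rab but not Rba.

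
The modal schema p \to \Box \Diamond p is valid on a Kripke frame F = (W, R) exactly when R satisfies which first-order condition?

symmetry

This is the B axiom.
It corresponds to symmetry: \forall x \forall y (Rxy \to Ryx).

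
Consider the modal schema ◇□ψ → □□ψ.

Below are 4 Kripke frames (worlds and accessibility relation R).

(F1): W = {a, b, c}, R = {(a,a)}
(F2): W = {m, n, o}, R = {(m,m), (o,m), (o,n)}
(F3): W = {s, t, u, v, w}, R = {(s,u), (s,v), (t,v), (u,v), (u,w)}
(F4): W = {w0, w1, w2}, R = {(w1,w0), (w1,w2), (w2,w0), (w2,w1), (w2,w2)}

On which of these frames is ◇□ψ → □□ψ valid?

(F1)

Frame correspondent (Sahlqvist): ∀x ∀y ∀z ((xRy ∧ xR²z) → ∃w (yRw ∧ z = w)) — i.e. a generalized confluence (Geach) condition.
(F1): ✓.
(F2): fails — oRn, oR²m but no w with nRw and m=w.
(F3): fails — sRv, sR²v but no w* with vRw* and v=w*.
(F4): fails — w1Rw0, w1R²w0 but no w with w0Rw and w0=w.
Valid on: (F1).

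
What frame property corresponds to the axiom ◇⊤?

seriality

◇⊤ holds at w iff w has a successor, so frame-validity of ◇⊤ is exactly seriality. Equivalently via □q → ◇q:
Suppose □q→◇q is valid. At any x set V(q)=W. Then □q at x, so ◇q at x, so x has a successor.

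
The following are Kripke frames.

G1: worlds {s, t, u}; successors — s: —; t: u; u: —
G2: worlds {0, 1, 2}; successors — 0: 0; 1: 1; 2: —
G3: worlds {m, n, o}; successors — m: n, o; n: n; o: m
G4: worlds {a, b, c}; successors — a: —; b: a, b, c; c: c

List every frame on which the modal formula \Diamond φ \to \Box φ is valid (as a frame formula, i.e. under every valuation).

G1, G2

This is the axiom for partial functionality; its first-order frame correspondent is \forall x \forall y \forall z (Rxy \wedge Rxz \to y = z).
G1: holds.
G2: holds.
G3: fails — m sees both n and o.
G4: fails — b sees both a and b.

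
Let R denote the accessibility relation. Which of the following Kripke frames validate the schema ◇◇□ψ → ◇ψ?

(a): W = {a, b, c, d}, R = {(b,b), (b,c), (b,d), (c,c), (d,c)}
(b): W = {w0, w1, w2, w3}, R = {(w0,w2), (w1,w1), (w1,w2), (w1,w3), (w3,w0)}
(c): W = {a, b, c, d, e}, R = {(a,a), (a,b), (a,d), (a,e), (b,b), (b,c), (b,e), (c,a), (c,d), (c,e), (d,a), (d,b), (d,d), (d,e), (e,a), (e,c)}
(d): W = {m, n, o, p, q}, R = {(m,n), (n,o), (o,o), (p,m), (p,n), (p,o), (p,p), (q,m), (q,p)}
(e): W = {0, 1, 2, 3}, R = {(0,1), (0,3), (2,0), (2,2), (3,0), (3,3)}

This is the axiom for a generalized confluence (Geach) condition; its first-order frame correspondent is ∀x ∀y (xR²y → ∃w (yRw ∧ xRw)).
(a): ✓.
(b): fails — w1R²w2 but no w with w2Rw and w1Rw.
(c): ✓.
(d): fails — mR²o but no w with oRw and mRw.
(e): fails — 2R²0 but no w with 0Rw and 2Rw.
Valid on: (a), (c).

(a), (c)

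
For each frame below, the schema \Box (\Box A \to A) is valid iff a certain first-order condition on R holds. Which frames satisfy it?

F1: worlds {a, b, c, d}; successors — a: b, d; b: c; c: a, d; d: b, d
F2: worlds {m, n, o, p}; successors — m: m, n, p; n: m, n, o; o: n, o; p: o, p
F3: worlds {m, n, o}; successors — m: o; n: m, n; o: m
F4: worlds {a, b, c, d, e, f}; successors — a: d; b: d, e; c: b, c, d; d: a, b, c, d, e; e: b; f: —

F2

Frame correspondent (Sahlqvist): \forall x \forall y (Rxy \to Ryy) — i.e. shift-reflexivity.
F1: fails — Rbc but not Rcc.
F2: satisfies the condition.
F3: fails — Rnm but not Rmm.
F4: fails — Reb but not Rbb.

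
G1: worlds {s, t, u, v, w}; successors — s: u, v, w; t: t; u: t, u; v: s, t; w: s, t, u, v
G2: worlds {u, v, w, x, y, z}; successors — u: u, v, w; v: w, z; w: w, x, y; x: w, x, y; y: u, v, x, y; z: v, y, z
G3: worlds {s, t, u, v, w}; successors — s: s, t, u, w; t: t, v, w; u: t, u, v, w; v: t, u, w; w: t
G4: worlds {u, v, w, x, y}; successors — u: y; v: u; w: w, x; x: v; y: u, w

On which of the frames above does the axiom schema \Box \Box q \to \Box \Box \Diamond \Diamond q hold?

Frame correspondent (Sahlqvist): \forall x \forall z (x R^2 z \to \exists w (x R^2 w \wedge z R^2 w)) — i.e. a generalized confluence (Geach) condition.
G1: holds.
G2: holds.
G3: holds.
G4: fails — wR²v but no t with wR²t and vR²t.
Valid on: G1, G2, G3.

G1, G2, G3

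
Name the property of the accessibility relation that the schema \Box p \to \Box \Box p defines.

Transitivity

Suppose □p→□□p is valid. Take Rxy, Ryz and set V(p)={w : Rxw}. Then □p at x, so □□p at x, so □p at y, so p at z, i.e. Rxz.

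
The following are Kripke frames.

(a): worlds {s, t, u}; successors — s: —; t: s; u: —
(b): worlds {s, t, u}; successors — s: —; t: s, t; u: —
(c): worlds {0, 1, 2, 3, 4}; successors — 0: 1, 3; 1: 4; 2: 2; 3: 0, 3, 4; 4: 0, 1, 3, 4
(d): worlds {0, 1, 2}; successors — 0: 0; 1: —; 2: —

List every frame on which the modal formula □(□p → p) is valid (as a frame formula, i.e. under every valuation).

Frame correspondent (Sahlqvist): ∀x ∀y (Rxy → Ryy) — i.e. shift-reflexivity.
(a): fails — Rts but not Rss.
(b): fails — Rts but not Rss.
(c): fails — R01 but not R11.
(d): holds.

(d)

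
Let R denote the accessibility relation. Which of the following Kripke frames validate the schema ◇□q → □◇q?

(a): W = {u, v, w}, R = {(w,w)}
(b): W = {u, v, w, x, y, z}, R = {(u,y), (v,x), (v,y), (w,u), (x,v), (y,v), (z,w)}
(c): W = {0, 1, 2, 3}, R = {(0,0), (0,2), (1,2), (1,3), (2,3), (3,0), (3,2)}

Frame correspondent (Sahlqvist): ∀x ∀y ∀z (Rxy ∧ Rxz → ∃w (Ryw ∧ Rzw)) — i.e. convergence.
(a): condition met.
(b): condition met.
(c): fails — R00 and R02 but 0 and 2 have no common successor.

(a), (b)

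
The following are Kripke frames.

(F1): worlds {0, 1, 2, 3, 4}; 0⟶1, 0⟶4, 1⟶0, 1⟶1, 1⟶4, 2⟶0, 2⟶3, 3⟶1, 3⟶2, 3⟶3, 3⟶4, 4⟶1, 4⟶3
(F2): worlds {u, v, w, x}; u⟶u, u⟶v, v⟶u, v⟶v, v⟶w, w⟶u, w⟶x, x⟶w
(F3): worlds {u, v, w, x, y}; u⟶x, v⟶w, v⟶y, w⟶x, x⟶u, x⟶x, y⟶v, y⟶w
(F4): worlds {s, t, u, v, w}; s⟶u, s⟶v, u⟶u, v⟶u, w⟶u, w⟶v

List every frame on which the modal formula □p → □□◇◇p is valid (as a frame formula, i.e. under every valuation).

(F1), (F4)

Frame correspondent (Sahlqvist): ∀x ∀z (xR²z → ∃w (xRw ∧ zR²w)) — i.e. a generalized confluence (Geach) condition.
(F1): holds.
(F2): fails — xR²x but no t with xRt and xR²t.
(F3): fails — vR²w but no t with vRt and wR²t.
(F4): holds.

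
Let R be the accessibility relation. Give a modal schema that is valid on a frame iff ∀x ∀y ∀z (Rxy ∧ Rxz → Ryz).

◇s → □◇s

A defining formula is ◇s → □◇s (the 5 axiom).
Suppose ◇s→□◇s is valid. Take Rxy, Rxz and set V(s)={y}. Then ◇s at x, so □◇s at x, so ◇s at z, so some w with Rzw has s; w=y, i.e. Rzy. By symmetry of the argument, Ryz.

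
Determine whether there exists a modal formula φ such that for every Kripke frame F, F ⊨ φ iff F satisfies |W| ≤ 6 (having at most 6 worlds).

Modal frame validity is preserved under disjoint unions.
Any modal formula valid on each of 7 disjoint one-world frames is valid on their disjoint union (validity is preserved under disjoint unions). Each one-world frame has |W|=1≤6, but the union has |W|=7.
Hence having at most 6 worlds is not modally definable.

No — not modally definable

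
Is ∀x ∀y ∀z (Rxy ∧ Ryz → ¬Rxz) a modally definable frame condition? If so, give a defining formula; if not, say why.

No — not modally definable

Any modally definable frame class is closed under surjective bounded morphisms.
The 5-cycle (worlds w0,w1,w2,w3,w4 with w0→w1→w2→w3→w4→w0) is intransitive. Mapping every world to a single reflexive point • is a surjective bounded morphism; the reflexive point is not intransitive (R••∧R•• but R••).
So the class is not modally definable.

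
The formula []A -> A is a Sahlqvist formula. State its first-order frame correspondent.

Reflexivity

Suppose □A→A is valid. At any x set V(A)={w : Rxw}. Then □A holds at x, so A holds at x, i.e. Rxx.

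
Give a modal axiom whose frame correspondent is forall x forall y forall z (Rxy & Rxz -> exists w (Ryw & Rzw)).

◇□s → □◇s

This is convergence; the standard corresponding axiom is .2: ◇□s → □◇s.
Suppose ◇□s→□◇s is valid. Take Rxy, Rxz and set V(s)={w : Ryw}. Then □s at y so ◇□s at x, so □◇s at x, so ◇s at z, giving w with Rzw and Ryw.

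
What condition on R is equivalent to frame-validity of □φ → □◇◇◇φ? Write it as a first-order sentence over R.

∀x ∀z (xRz → ∃w (xRw ∧ zR³w))

This is a Sahlqvist (Geach-type) schema ◇^0□^1φ → □^1◇^3φ.
Minimal-valuation argument: fix x; take any y with xR^0y and any z with xR^1z. Set V(φ) to the set of worlds R-reachable from y in exactly 1 step. Then □^1φ holds at y, so the antecedent holds at x; validity forces ◇^3φ at z, giving a w with zR^3w and yR^1w.
First-order correspondent: ∀x ∀z (xRz → ∃w (xRw ∧ zR³w)).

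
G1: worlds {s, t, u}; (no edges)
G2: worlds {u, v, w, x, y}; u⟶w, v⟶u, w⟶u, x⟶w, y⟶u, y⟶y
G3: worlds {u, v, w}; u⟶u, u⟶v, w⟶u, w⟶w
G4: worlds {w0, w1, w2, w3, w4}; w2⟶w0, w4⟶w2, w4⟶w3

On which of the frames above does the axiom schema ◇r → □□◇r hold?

G1

Frame correspondent (Sahlqvist): ∀x ∀y ∀z ((xRy ∧ xR²z) → ∃w (y = w ∧ zRw)) — i.e. a generalized confluence (Geach) condition.
G1: holds.
G2: fails — yRu, yR²u but no t with u=t and uRt.
G3: fails — uRu, uR²v but no t with u=t and vRt.
G4: fails — w4Rw2, w4R²w0 but no w with w2=w and w0Rw.
Valid on: G1.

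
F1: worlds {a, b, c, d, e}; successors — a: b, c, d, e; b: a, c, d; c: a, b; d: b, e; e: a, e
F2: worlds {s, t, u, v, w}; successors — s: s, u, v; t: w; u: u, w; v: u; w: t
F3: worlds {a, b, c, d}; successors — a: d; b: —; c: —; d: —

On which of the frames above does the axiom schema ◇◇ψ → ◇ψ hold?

This is the axiom for transitivity; its first-order frame correspondent is ∀x ∀y ∀z (Rxy ∧ Ryz → Rxz).
F1: fails — Rbc and Rcb but not Rbb.
F2: fails — Rwt and Rtw but not Rww.
F3: holds.

F3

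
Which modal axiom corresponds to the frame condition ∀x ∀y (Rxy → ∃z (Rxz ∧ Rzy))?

□□r → □r

A defining formula is □□r → □r (the C4 axiom).
Suppose □□r→□r is valid. Take Rxy and set V(r)={w : xR²w}. Then □□r at x, so □r at x, so r at y, i.e. ∃z(Rxz∧Rzy).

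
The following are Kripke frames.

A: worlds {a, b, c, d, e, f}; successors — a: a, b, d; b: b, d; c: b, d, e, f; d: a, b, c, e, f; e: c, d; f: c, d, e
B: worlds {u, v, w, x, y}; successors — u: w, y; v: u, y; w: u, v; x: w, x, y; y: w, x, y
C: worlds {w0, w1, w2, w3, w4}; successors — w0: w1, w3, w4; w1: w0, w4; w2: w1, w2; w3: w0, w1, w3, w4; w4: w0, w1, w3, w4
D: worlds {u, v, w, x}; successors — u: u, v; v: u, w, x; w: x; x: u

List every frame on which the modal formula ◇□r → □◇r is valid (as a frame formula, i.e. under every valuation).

This is the axiom for convergence; its first-order frame correspondent is ∀x ∀y ∀z (Rxy ∧ Rxz → ∃w (Ryw ∧ Rzw)).
A: holds.
B: fails — Ruw and Ruy but w and y have no common successor.
C: fails — Rw2w1 and Rw2w2 but w1 and w2 have no common successor.
D: fails — Rvw and Rvu but w and u have no common successor.
Valid on: A.

A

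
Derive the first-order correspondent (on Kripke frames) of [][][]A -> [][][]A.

This is a Sahlqvist (Geach-type) schema ◇^0□^3A → □^3◇^0A.
Minimal-valuation argument: fix x; take any y with xR^0y and any z with xR^3z. Set V(A) to the set of worlds R-reachable from y in exactly 3 steps. Then □^3A holds at y, so the antecedent holds at x; validity forces ◇^0A at z, giving a w with zR^0w and yR^3w.
First-order correspondent: forall x forall z (x R^3 z -> exists w (x R^3 w & z = w)).

forall x forall z (x R^3 z -> exists w (x R^3 w & z = w))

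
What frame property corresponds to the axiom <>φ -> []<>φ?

Suppose ◇φ→□◇φ is valid. Take Rxy, Rxz and set V(φ)={y}. Then ◇φ at x, so □◇φ at x, so ◇φ at z, so some w with Rzw has φ; w=y, i.e. Rzy. By symmetry of the argument, Ryz.

the Euclidean property: forall x forall y forall z (Rxy & Rxz -> Ryz)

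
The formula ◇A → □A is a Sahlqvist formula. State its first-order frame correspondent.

Suppose ◇A→□A is valid. Take Rxy, Rxz and set V(A)={y}. Then ◇A at x, so □A at x, so A at z, i.e. z=y.

partial functionality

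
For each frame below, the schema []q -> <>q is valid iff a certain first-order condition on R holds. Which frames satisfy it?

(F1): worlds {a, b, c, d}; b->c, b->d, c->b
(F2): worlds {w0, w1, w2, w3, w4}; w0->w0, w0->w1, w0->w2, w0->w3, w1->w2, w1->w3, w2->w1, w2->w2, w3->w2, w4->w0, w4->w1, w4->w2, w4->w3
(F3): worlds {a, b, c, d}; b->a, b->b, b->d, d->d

(F2)

The schema corresponds to seriality: forall x exists y Rxy.
(F1): fails — world a has no successor.
(F2): holds.
(F3): fails — world a has no successor.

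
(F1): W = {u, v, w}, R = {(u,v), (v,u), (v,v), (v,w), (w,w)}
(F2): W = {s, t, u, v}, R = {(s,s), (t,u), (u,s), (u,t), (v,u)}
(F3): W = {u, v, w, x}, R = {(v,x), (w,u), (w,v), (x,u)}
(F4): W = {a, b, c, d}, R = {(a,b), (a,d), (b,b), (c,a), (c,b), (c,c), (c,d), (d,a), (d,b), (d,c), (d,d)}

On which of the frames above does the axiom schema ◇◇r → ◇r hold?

This is the axiom for a generalized confluence (Geach) condition; its first-order frame correspondent is ∀x ∀y (xR²y → ∃w (y = w ∧ xRw)).
(F1): fails — uR²u but no t with u=t and uRt.
(F2): fails — tR²s but no w with s=w and tRw.
(F3): fails — vR²u but no t with u=t and vRt.
(F4): fails — aR²a but no w with a=w and aRw.

none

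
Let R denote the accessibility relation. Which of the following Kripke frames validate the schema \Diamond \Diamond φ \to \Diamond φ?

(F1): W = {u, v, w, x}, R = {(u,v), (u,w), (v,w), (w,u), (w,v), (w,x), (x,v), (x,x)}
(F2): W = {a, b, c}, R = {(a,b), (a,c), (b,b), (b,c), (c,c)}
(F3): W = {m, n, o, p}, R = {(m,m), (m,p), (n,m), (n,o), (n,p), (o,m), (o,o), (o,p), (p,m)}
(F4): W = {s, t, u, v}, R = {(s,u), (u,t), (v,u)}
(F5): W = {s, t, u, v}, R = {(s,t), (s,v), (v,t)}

(F2), (F5)

The schema corresponds to transitivity: \forall x \forall y \forall z (Rxy \wedge Ryz \to Rxz).
(F1): fails — Rwu and Ruw but not Rww.
(F2): holds.
(F3): fails — Rpm and Rmp but not Rpp.
(F4): fails — Rsu and Rut but not Rst.
(F5): holds.
Valid on: (F2), (F5).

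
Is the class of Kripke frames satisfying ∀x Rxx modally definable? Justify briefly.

The condition is reflexivity. A defining modal formula is □p → p.
Suppose □p→p is valid. At any x set V(p)={w : Rxw}. Then □p holds at x, so p holds at x, i.e. Rxx.

Yes — defined by □p → p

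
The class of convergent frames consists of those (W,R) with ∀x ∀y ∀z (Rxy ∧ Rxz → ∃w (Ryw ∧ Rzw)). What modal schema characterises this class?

◇□s → □◇s

A defining formula is ◇□s → □◇s (the .2 axiom).
Suppose ◇□s→□◇s is valid. Take Rxy, Rxz and set V(s)={w : Ryw}. Then □s at y so ◇□s at x, so □◇s at x, so ◇s at z, giving w with Rzw and Ryw.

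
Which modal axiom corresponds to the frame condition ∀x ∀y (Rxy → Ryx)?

The condition is symmetry. The B schema ψ → □◇ψ defines it.

ψ → □◇ψ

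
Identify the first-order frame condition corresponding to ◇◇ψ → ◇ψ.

Replacing ψ by ¬ψ and contraposing gives the equivalent schema □ψ → □□ψ.
Suppose □ψ→□□ψ is valid. Take Rxy, Ryz and set V(ψ)={w : Rxw}. Then □ψ at x, so □□ψ at x, so □ψ at y, so ψ at z, i.e. Rxz.

transitivity: ∀x ∀y ∀z (Rxy ∧ Ryz → Rxz)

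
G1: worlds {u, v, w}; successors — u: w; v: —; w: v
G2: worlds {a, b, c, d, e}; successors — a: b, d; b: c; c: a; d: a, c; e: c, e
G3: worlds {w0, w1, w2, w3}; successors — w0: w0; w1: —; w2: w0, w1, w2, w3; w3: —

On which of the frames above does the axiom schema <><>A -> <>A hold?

Frame correspondent (Sahlqvist): forall x forall y forall z (Rxy & Ryz -> Rxz) — i.e. transitivity.
G1: fails — Ruw and Rwv but not Ruv.
G2: fails — Rbc and Rca but not Rba.
G3: satisfies the condition.

G3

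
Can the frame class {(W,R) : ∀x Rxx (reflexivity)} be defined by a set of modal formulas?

Yes, by □r → r

The condition is reflexivity. A defining modal formula is □r → r.
Suppose □r→r is valid. At any x set V(r)={w : Rxw}. Then □r holds at x, so r holds at x, i.e. Rxx.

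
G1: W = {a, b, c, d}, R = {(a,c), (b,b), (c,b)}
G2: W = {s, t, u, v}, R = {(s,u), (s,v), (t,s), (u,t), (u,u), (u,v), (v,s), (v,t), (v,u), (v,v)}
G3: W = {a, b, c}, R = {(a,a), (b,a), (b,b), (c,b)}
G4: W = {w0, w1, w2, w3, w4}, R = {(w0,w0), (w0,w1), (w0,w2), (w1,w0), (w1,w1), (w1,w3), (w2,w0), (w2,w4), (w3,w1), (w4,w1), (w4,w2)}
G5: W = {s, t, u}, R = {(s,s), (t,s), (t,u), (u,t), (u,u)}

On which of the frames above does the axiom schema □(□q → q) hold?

The schema corresponds to shift-reflexivity: ∀x ∀y (Rxy → Ryy).
G1: fails — Rac but not Rcc.
G2: fails — Rut but not Rtt.
G3: ✓.
G4: fails — Rw2w4 but not Rw4w4.
G5: fails — Rut but not Rtt.

G3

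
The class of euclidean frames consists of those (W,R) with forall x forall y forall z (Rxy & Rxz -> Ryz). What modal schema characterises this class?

◇ψ → □◇ψ

This is the Euclidean property; the standard corresponding axiom is 5: ◇ψ → □◇ψ.
Suppose ◇ψ→□◇ψ is valid. Take Rxy, Rxz and set V(ψ)={y}. Then ◇ψ at x, so □◇ψ at x, so ◇ψ at z, so some w with Rzw has ψ; w=y, i.e. Rzy. By symmetry of the argument, Ryz.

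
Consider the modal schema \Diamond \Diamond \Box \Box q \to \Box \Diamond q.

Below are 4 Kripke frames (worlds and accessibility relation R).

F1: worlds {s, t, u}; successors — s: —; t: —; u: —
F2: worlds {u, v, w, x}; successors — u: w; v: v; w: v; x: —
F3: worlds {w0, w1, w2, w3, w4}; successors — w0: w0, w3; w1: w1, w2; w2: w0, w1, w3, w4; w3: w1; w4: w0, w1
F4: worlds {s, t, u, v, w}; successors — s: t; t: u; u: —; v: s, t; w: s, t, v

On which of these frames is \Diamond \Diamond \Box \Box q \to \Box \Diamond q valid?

Frame correspondent (Sahlqvist): \forall x \forall y \forall z ((x R^2 y \wedge xRz) \to \exists w (y R^2 w \wedge zRw)) — i.e. a generalized confluence (Geach) condition.
F1: ✓.
F2: ✓.
F3: fails — w0R²w3, w0Rw0 but no w with w3R²w and w0Rw.
F4: fails — sR²u, sRt but no w* with uR²w* and tRw*.
Valid on: F1, F2.

F1, F2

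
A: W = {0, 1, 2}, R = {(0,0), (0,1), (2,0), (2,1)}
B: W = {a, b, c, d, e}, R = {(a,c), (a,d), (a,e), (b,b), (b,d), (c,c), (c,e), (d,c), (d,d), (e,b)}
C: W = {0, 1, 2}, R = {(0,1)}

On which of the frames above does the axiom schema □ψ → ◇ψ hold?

This is the axiom for seriality; its first-order frame correspondent is ∀x ∃y Rxy.
A: fails — world 1 has no successor.
B: satisfies the condition.
C: fails — world 1 has no successor.

B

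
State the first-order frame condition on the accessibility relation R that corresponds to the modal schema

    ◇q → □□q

This is a Sahlqvist (Geach-type) schema ◇^1□^0q → □^2◇^0q.
Minimal-valuation argument: fix x; take any y with xR^1y and any z with xR^2z. Set V(q) to the set of worlds R-reachable from y in exactly 0 steps. Then □^0q holds at y, so the antecedent holds at x; validity forces ◇^0q at z, giving a w with zR^0w and yR^0w.
First-order correspondent: ∀x ∀y ∀z ((xRy ∧ xR²z) → ∃w (y = w ∧ z = w)).

∀x ∀y ∀z ((xRy ∧ xR²z) → ∃w (y = w ∧ z = w))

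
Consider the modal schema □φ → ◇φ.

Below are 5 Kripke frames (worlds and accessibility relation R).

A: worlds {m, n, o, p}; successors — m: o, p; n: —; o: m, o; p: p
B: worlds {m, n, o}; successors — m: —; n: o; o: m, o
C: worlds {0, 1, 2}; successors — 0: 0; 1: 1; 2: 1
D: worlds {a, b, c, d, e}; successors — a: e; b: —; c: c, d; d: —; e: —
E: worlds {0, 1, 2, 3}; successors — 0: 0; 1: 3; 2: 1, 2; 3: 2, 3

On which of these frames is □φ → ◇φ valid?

Frame correspondent (Sahlqvist): ∀x ∃y Rxy — i.e. seriality.
A: fails — world n has no successor.
B: fails — world m has no successor.
C: condition met.
D: fails — world b has no successor.
E: condition met.
Valid on: C, E.

C, E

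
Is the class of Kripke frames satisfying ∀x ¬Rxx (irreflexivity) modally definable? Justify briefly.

Not modally definable

If a class were modally definable it would be closed under surjective bounded morphisms (Goldblatt–Thomason).
The 3-cycle (worlds a,b,c with a→b→c→a) is irreflexive, and the map sending every world to a single reflexive point • is a surjective bounded morphism (forth: every edge maps to (•,•); back: every world has a successor). So any modal formula valid on the 3-cycle is also valid on the reflexive point, which is not irreflexive.
Hence irreflexivity is not modally definable.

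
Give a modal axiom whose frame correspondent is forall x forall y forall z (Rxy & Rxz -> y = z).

◇q → □q

The condition is partial functionality. The CD schema ◇q → □q defines it.
Suppose ◇q→□q is valid. Take Rxy, Rxz and set V(q)={y}. Then ◇q at x, so □q at x, so q at z, i.e. z=y.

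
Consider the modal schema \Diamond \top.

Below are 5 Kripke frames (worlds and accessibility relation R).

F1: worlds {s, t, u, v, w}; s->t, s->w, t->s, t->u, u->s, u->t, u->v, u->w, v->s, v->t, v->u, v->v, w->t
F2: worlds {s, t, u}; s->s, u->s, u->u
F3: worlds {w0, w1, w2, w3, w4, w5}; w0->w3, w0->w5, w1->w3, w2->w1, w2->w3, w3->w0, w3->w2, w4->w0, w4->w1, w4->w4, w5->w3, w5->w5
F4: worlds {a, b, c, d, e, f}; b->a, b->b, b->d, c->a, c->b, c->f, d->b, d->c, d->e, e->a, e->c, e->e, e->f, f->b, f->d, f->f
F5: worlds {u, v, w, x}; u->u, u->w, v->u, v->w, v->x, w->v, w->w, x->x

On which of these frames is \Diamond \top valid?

Frame correspondent (Sahlqvist): \forall x \exists y Rxy — i.e. seriality.
F1: holds.
F2: fails — world t has no successor.
F3: holds.
F4: fails — world a has no successor.
F5: holds.

F1, F3, F5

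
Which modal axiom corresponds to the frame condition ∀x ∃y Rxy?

The condition is seriality. The D schema □r → ◇r defines it.

□r → ◇r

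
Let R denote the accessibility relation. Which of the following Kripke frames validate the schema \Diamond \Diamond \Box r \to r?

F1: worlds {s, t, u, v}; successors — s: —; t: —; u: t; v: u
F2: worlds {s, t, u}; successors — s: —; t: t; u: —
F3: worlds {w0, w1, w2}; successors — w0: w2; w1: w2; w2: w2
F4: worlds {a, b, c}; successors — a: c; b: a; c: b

F2, F4

The schema corresponds to a generalized confluence (Geach) condition: \forall x \forall y (x R^2 y \to \exists w (yRw \wedge x = w)).
F1: fails — vR²t but no w with tRw and v=w.
F2: holds.
F3: fails — w0R²w2 but no w with w2Rw and w0=w.
F4: holds.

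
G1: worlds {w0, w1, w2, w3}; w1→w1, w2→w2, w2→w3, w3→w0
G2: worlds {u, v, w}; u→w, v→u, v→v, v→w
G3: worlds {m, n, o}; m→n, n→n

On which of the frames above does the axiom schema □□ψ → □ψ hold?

The schema corresponds to density: ∀x ∀y (Rxy → ∃z (Rxz ∧ Rzy)).
G1: fails — Rw3w0 but no z with Rw3z and Rzw0.
G2: fails — Ruw but no z with Ruz and Rzw.
G3: ✓.

G3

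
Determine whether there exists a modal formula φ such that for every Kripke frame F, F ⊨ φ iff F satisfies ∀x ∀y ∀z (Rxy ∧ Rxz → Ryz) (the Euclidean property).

This is a Sahlqvist condition; the 5 axiom ◇q → □◇q defines it.
Suppose ◇q→□◇q is valid. Take Rxy, Rxz and set V(q)={y}. Then ◇q at x, so □◇q at x, so ◇q at z, so some w with Rzw has q; w=y, i.e. Rzy. By symmetry of the argument, Ryz.

Definable; ◇q → □◇q defines it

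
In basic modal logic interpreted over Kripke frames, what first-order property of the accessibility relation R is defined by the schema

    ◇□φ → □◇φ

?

Convergence

Suppose ◇□φ→□◇φ is valid. Take Rxy, Rxz and set V(φ)={w : Ryw}. Then □φ at y so ◇□φ at x, so □◇φ at x, so ◇φ at z, giving w with Rzw and Ryw.
The converse is a direct semantic check.
Frame condition: ∀x ∀y ∀z (Rxy ∧ Rxz → ∃w (Ryw ∧ Rzw)).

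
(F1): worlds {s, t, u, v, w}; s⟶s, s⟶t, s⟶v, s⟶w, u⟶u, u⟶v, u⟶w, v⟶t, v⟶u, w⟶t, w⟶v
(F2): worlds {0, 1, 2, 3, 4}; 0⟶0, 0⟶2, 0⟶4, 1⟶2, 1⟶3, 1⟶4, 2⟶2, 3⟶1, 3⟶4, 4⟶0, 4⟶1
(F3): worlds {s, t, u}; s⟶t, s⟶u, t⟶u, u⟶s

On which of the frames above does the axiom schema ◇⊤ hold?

Frame correspondent (Sahlqvist): ∀x ∃y Rxy — i.e. seriality.
(F1): fails — world t has no successor.
(F2): condition met.
(F3): condition met.

(F2), (F3)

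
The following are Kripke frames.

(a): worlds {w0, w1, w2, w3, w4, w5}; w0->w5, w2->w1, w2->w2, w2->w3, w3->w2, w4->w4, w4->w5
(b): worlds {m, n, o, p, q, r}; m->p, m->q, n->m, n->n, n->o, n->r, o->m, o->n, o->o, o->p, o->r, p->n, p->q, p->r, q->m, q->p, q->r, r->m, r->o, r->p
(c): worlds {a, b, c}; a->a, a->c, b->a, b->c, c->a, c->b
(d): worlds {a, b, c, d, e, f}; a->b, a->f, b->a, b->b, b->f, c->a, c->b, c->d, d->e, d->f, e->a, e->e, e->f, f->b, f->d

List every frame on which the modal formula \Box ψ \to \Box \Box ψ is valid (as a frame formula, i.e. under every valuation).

none

This is the axiom for transitivity; its first-order frame correspondent is \forall x \forall y \forall z (Rxy \wedge Ryz \to Rxz).
(a): fails — Rw3w2 and Rw2w1 but not Rw3w1.
(b): fails — Rom and Rmq but not Roq.
(c): fails — Rbc and Rcb but not Rbb.
(d): fails — Rcd and Rdf but not Rcf.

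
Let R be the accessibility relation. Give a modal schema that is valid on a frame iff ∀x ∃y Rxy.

□q → ◇q

A defining formula is □q → ◇q (the D axiom).
Suppose □q→◇q is valid. At any x set V(q)=W. Then □q at x, so ◇q at x, so x has a successor.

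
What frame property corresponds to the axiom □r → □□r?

Suppose □r→□□r is valid. Take Rxy, Ryz and set V(r)={w : Rxw}. Then □r at x, so □□r at x, so □r at y, so r at z, i.e. Rxz.

Transitivity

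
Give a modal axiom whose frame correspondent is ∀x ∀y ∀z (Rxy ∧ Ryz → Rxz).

□r → □□r

The condition is transitivity. The 4 schema □r → □□r defines it.
Suppose □r→□□r is valid. Take Rxy, Ryz and set V(r)={w : Rxw}. Then □r at x, so □□r at x, so □r at y, so r at z, i.e. Rxz.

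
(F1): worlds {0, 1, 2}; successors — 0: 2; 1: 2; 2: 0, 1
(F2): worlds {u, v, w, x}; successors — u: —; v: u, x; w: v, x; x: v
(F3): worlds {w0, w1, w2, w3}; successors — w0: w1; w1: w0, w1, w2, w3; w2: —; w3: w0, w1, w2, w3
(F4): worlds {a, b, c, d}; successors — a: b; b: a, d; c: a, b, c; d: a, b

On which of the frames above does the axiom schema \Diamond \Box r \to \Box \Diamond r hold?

This is the axiom for convergence; its first-order frame correspondent is \forall x \forall y \forall z (Rxy \wedge Rxz \to \exists w (Ryw \wedge Rzw)).
(F1): satisfies the condition.
(F2): fails — Rvu and Rvu but u and u have no common successor.
(F3): fails — Rw1w2 and Rw1w2 but w2 and w2 have no common successor.
(F4): fails — Rcb and Rca but b and a have no common successor.
Valid on: (F1).

(F1)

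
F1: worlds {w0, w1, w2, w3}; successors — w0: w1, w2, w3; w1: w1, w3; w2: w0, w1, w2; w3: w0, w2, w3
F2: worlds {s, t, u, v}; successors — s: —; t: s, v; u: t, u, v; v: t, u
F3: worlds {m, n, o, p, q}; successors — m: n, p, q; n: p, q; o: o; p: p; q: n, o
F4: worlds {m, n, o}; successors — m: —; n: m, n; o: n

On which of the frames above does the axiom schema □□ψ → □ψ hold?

This is the axiom for density; its first-order frame correspondent is ∀x ∀y (Rxy → ∃z (Rxz ∧ Rzy)).
F1: ✓.
F2: fails — Rtv but no z with Rtz and Rzv.
F3: fails — Rnq but no z with Rnz and Rzq.
F4: ✓.

F1, F4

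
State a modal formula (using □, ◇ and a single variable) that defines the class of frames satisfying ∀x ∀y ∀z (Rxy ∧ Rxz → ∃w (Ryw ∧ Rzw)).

◇□s → □◇s

This is convergence; the standard corresponding axiom is .2: ◇□s → □◇s.
Suppose ◇□s→□◇s is valid. Take Rxy, Rxz and set V(s)={w : Ryw}. Then □s at y so ◇□s at x, so □◇s at x, so ◇s at z, giving w with Rzw and Ryw.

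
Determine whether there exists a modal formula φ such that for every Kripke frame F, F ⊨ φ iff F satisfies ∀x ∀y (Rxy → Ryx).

Yes — defined by r → □◇r

This is a Sahlqvist condition; the B axiom r → □◇r defines it.
Suppose r→□◇r is valid. Take Rxy and set V(r)={x}. Then r at x, so □◇r at x, so ◇r at y, so some z with Ryz has r; z=x, i.e. Ryx.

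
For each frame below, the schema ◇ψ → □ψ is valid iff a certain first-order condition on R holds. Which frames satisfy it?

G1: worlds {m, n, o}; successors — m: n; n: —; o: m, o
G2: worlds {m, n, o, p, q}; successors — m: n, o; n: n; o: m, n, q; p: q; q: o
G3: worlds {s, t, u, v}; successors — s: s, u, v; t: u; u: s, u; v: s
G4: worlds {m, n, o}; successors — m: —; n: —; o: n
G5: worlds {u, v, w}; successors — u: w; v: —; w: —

G4, G5

Frame correspondent (Sahlqvist): ∀x ∀y ∀z (Rxy ∧ Rxz → y = z) — i.e. partial functionality.
G1: fails — o sees both m and o.
G2: fails — m sees both n and o.
G3: fails — s sees both s and u.
G4: condition met.
G5: condition met.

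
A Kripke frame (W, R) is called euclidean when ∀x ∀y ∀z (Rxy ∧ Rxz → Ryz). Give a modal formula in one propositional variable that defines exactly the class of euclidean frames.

◇p → □◇p

The condition is the Euclidean property. The 5 schema ◇p → □◇p defines it.
Suppose ◇p→□◇p is valid. Take Rxy, Rxz and set V(p)={y}. Then ◇p at x, so □◇p at x, so ◇p at z, so some w with Rzw has p; w=y, i.e. Rzy. By symmetry of the argument, Ryz.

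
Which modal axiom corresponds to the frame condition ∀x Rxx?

□r → r

The condition is reflexivity. The T schema □r → r defines it.
Suppose □r→r is valid. At any x set V(r)={w : Rxw}. Then □r holds at x, so r holds at x, i.e. Rxx.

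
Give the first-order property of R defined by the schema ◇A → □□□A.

∀x ∀y ∀z ((xRy ∧ xR³z) → ∃w (y = w ∧ z = w))

This is a Sahlqvist (Geach-type) schema ◇^1□^0A → □^3◇^0A.
Minimal-valuation argument: fix x; take any y with xR^1y and any z with xR^3z. Set V(A) to the set of worlds R-reachable from y in exactly 0 steps. Then □^0A holds at y, so the antecedent holds at x; validity forces ◇^0A at z, giving a w with zR^0w and yR^0w.
First-order correspondent: ∀x ∀y ∀z ((xRy ∧ xR³z) → ∃w (y = w ∧ z = w)).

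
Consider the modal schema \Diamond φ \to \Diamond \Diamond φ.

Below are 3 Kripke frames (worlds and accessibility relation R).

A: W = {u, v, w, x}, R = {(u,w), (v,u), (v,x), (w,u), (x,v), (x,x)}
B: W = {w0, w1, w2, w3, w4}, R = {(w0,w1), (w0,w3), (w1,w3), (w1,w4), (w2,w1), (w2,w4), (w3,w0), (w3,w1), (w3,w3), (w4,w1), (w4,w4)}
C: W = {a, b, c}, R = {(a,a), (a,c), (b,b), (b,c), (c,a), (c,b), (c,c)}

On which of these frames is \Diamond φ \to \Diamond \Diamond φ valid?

This is the axiom for a generalized confluence (Geach) condition; its first-order frame correspondent is \forall x \forall y (xRy \to \exists w (y = w \wedge x R^2 w)).
A: fails — uRw but no t with w=t and uR²t.
B: satisfies the condition.
C: satisfies the condition.
Valid on: B, C.

B, C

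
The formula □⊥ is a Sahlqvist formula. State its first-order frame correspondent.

This is the Ver axiom.
Its frame correspondent is emptiness of R — ∀x ∀y ¬Rxy.

emptiness of R: ∀x ∀y ¬Rxy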